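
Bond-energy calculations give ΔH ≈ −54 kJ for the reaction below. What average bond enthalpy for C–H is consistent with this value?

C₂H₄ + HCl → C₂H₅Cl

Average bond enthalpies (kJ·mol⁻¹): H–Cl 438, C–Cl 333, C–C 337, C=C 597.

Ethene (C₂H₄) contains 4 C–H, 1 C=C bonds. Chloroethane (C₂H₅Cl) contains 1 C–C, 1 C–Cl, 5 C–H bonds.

D(C–H) ≈ 419 kJ/mol

Let D be the C–H bond energy.
Σ(broken) = 4×D + 1×597 + 1×438 = 1035 + 4D
Σ(formed) = 1×337 + 1×333 + 5×D = 670 + 5D
ΔH = Σ(broken) − Σ(formed) = (1035 + 4D) − (670 + 5D) = +365 − D
Setting this equal to −54 kJ gives D = 419 kJ/mol.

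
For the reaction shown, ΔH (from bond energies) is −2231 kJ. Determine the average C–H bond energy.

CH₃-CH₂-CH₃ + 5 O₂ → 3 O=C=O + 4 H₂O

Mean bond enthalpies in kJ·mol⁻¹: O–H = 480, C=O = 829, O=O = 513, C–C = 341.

Let D be the C–H bond energy.
Σ(broken) = 2×341 + 8×D + 5×513 = 3247 + 8D
Σ(formed) = 6×829 + 8×480 = 8814
ΔH = Σ(broken) − Σ(formed) = (3247 + 8D) − (8814) = −5567 + 8D
Setting this equal to −2231 kJ gives 8D = 3336, so D = 417 kJ/mol.

D(C–H) ≈ 417 kJ/mol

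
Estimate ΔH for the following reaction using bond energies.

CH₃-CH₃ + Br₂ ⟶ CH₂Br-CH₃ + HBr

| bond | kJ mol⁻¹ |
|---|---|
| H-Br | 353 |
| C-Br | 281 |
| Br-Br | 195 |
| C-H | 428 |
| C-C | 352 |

ΔH ≈ −11 kJ

Bonds broken (reactants):
  Br-Br: 1 × 195 = 195
  C-C: 1 × 352 = 352
  C-H: 6 × 428 = 2568
  Σ(broken) = 3115 kJ
Bonds formed (products):
  C-Br: 1 × 281 = 281
  C-C: 1 × 352 = 352
  C-H: 5 × 428 = 2140
  H-Br: 1 × 353 = 353
  Σ(formed) = 3126 kJ
ΔH = Σ(broken) − Σ(formed) = 3115 − 3126 = −11 kJ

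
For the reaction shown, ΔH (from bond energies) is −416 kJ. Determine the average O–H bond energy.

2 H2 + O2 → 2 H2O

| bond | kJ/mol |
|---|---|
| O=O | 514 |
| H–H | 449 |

D(O–H) ≈ 457 kJ/mol

Let D be the O–H bond energy.
Σ(broken) = 2×449 + 1×514 = 1412
Σ(formed) = 4×D = 4D
ΔH = Σ(broken) − Σ(formed) = (1412) − (4D) = +1412 − 4D
Setting this equal to −416 kJ gives 4D = 1828, so D = 457 kJ/mol.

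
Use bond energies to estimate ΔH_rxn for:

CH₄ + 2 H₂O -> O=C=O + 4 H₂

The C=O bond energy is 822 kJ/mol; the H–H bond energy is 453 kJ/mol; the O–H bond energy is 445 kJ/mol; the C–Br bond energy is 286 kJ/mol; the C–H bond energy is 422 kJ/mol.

ΔH ≈ +12 kJ

Bonds broken (reactants):
  C–H: 4 × 422 = 1688
  O–H: 4 × 445 = 1780
  Σ(broken) = 3468 kJ
Bonds formed (products):
  C=O: 2 × 822 = 1644
  H–H: 4 × 453 = 1812
  Σ(formed) = 3456 kJ
ΔH = Σ(broken) − Σ(formed) = 3468 − 3456 = +12 kJ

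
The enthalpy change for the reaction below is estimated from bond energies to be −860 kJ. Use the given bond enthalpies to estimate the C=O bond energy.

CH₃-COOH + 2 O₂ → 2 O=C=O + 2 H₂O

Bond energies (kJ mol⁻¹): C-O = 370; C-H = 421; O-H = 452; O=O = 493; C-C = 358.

D(C=O) ≈ 827 kJ/mol

Let D be the C=O bond energy.
Σ(broken) = 1×358 + 3×421 + 1×370 + 1×D + 1×452 + 2×493 = 3429 + D
Σ(formed) = 4×D + 4×452 = 1808 + 4D
ΔH = Σ(broken) − Σ(formed) = (3429 + D) − (1808 + 4D) = +1621 − 3D
Setting this equal to −860 kJ gives 3D = 2481, so D = 827 kJ/mol.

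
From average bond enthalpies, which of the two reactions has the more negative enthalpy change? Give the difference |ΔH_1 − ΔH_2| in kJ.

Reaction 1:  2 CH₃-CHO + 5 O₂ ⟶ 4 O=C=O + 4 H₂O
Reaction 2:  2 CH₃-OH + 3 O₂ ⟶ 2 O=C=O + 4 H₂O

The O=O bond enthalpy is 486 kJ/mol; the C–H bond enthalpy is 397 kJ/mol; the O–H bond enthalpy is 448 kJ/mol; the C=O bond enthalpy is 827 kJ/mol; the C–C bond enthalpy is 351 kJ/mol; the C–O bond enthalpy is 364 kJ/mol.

Reaction 1:
  Bonds broken (reactants):
    C–C: 2 × 351 = 702
    C–H: 8 × 397 = 3176
    C=O: 2 × 827 = 1654
    O=O: 5 × 486 = 2430
    Σ(broken) = 7962 kJ
  Bonds formed (products):
    C=O: 8 × 827 = 6616
    O–H: 8 × 448 = 3584
    Σ(formed) = 10200 kJ
  ΔH_1 = 7962 − 10200 = −2238 kJ
Reaction 2:
  Bonds broken (reactants):
    C–H: 6 × 397 = 2382
    C–O: 2 × 364 = 728
    O–H: 2 × 448 = 896
    O=O: 3 × 486 = 1458
    Σ(broken) = 5464 kJ
  Bonds formed (products):
    C=O: 4 × 827 = 3308
    O–H: 8 × 448 = 3584
    Σ(formed) = 6892 kJ
  ΔH_2 = 5464 − 6892 = −1428 kJ
ΔH_1 − ΔH_2 = −810 kJ, so reaction 1 has the more negative ΔH; |ΔH_1 − ΔH_2| = 810 kJ.

Reaction 1, by 810 kJ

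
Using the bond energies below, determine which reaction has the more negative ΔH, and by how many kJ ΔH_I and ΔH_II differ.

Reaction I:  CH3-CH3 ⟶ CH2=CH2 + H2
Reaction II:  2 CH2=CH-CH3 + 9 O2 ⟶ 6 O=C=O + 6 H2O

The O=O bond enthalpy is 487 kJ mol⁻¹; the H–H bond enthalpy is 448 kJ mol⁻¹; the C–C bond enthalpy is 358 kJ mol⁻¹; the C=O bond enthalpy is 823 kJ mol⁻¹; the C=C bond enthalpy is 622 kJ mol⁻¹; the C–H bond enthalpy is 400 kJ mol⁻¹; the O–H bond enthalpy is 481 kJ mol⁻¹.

Reaction I:
  Bonds broken (reactants):
    C–C: 1 × 358 = 358
    C–H: 6 × 400 = 2400
    Σ(broken) = 2758 kJ
  Bonds formed (products):
    C–H: 4 × 400 = 1600
    C=C: 1 × 622 = 622
    H–H: 1 × 448 = 448
    Σ(formed) = 2670 kJ
  ΔH_I = 2758 − 2670 = +88 kJ
Reaction II:
  Bonds broken (reactants):
    C–C: 2 × 358 = 716
    C–H: 12 × 400 = 4800
    C=C: 2 × 622 = 1244
    O=O: 9 × 487 = 4383
    Σ(broken) = 11143 kJ
  Bonds formed (products):
    C=O: 12 × 823 = 9876
    O–H: 12 × 481 = 5772
    Σ(formed) = 15648 kJ
  ΔH_II = 11143 − 15648 = −4505 kJ
ΔH_I − ΔH_II = +4593 kJ, so reaction II has the more negative ΔH; |ΔH_I − ΔH_II| = 4593 kJ.

Reaction II, by 4593 kJ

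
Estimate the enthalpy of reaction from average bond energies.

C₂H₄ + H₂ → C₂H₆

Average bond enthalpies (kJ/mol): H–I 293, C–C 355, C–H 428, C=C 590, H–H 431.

Bonds broken (reactants):
  C–H: 4 × 428 = 1712
  C=C: 1 × 590 = 590
  H–H: 1 × 431 = 431
  Σ(broken) = 2733 kJ
Bonds formed (products):
  C–C: 1 × 355 = 355
  C–H: 6 × 428 = 2568
  Σ(formed) = 2923 kJ
ΔH = Σ(broken) − Σ(formed) = 2733 − 2923 = −190 kJ

ΔH ≈ −190 kJ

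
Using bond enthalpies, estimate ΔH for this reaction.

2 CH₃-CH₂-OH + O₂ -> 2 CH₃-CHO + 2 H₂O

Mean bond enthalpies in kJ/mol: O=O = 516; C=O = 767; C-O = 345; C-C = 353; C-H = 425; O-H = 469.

ΔH ≈ −416 kJ

Bonds broken (reactants):
  C-C: 2 × 353 = 706
  C-H: 10 × 425 = 4250
  C-O: 2 × 345 = 690
  O-H: 2 × 469 = 938
  O=O: 1 × 516 = 516
  Σ(broken) = 7100 kJ
Bonds formed (products):
  C-C: 2 × 353 = 706
  C-H: 8 × 425 = 3400
  C=O: 2 × 767 = 1534
  O-H: 4 × 469 = 1876
  Σ(formed) = 7516 kJ
ΔH = Σ(broken) − Σ(formed) = 7100 − 7516 = −416 kJ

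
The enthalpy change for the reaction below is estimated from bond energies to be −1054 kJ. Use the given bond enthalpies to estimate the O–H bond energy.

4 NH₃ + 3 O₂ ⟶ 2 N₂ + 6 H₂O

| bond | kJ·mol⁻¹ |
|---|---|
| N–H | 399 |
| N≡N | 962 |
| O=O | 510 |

Let D be the O–H bond energy.
Σ(broken) = 12×399 + 3×510 = 6318
Σ(formed) = 2×962 + 12×D = 1924 + 12D
ΔH = Σ(broken) − Σ(formed) = (6318) − (1924 + 12D) = +4394 − 12D
Setting this equal to −1054 kJ gives 12D = 5448, so D = 454 kJ/mol.

D(O–H) ≈ 454 kJ/mol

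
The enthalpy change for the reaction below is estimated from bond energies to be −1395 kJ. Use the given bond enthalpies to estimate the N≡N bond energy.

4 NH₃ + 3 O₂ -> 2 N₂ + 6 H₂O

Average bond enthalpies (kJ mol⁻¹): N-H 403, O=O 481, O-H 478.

Let D be the N≡N bond energy.
Σ(broken) = 12×403 + 3×481 = 6279
Σ(formed) = 2×D + 12×478 = 5736 + 2D
ΔH = Σ(broken) − Σ(formed) = (6279) − (5736 + 2D) = +543 − 2D
Setting this equal to −1395 kJ gives 2D = 1938, so D = 969 kJ/mol.

D(N≡N) ≈ 969 kJ/mol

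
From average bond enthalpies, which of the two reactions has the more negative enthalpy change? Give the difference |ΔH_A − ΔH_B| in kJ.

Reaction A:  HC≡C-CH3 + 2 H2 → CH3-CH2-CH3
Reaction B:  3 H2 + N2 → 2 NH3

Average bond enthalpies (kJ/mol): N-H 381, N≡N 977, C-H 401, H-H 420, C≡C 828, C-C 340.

Reaction A, by 227 kJ

Reaction A:
  Bonds broken (reactants):
    C≡C: 1 × 828 = 828
    C-C: 1 × 340 = 340
    C-H: 4 × 401 = 1604
    H-H: 2 × 420 = 840
    Σ(broken) = 3612 kJ
  Bonds formed (products):
    C-C: 2 × 340 = 680
    C-H: 8 × 401 = 3208
    Σ(formed) = 3888 kJ
  ΔH_A = 3612 − 3888 = −276 kJ
Reaction B:
  Bonds broken (reactants):
    H-H: 3 × 420 = 1260
    N≡N: 1 × 977 = 977
    Σ(broken) = 2237 kJ
  Bonds formed (products):
    N-H: 6 × 381 = 2286
    Σ(formed) = 2286 kJ
  ΔH_B = 2237 − 2286 = −49 kJ
ΔH_A − ΔH_B = −227 kJ, so reaction A has the more negative ΔH; |ΔH_A − ΔH_B| = 227 kJ.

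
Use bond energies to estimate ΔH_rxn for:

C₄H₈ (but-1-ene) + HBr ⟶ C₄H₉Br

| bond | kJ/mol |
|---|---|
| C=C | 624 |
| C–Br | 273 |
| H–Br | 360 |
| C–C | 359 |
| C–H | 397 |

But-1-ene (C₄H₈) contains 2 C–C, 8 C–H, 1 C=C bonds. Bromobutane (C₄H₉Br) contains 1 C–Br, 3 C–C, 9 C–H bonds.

Bonds broken (reactants):
  C–C: 2 × 359 = 718
  C–H: 8 × 397 = 3176
  C=C: 1 × 624 = 624
  H–Br: 1 × 360 = 360
  Σ(broken) = 4878 kJ
Bonds formed (products):
  C–Br: 1 × 273 = 273
  C–C: 3 × 359 = 1077
  C–H: 9 × 397 = 3573
  Σ(formed) = 4923 kJ
ΔH = Σ(broken) − Σ(formed) = 4878 − 4923 = −45 kJ

ΔH ≈ −45 kJ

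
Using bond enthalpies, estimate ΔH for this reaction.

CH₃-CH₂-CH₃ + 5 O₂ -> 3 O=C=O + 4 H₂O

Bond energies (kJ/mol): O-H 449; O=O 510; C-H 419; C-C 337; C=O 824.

ΔH ≈ −1960 kJ

Bonds broken (reactants):
  C-C: 2 × 337 = 674
  C-H: 8 × 419 = 3352
  O=O: 5 × 510 = 2550
  Σ(broken) = 6576 kJ
Bonds formed (products):
  C=O: 6 × 824 = 4944
  O-H: 8 × 449 = 3592
  Σ(formed) = 8536 kJ
ΔH = Σ(broken) − Σ(formed) = 6576 − 8536 = −1960 kJ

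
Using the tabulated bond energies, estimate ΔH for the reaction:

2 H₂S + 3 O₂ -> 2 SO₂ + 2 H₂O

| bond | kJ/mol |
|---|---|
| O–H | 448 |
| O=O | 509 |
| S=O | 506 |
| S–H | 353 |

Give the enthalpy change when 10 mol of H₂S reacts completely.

ΔH = −4385 kJ

Bonds broken (reactants):
  O=O: 3 × 509 = 1527
  S–H: 4 × 353 = 1412
  Σ(broken) = 2939 kJ
Bonds formed (products):
  O–H: 4 × 448 = 1792
  S=O: 4 × 506 = 2024
  Σ(formed) = 3816 kJ
ΔH = Σ(broken) − Σ(formed) = 2939 − 3816 = −877 kJ
For 5× the reaction as written: 5 × (−877) = −4385 kJ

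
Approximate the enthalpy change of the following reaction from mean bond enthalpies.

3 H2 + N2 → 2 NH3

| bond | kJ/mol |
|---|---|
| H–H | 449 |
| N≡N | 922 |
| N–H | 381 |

ΔH ≈ −17 kJ

Bonds broken (reactants):
  H–H: 3 × 449 = 1347
  N≡N: 1 × 922 = 922
  Σ(broken) = 2269 kJ
Bonds formed (products):
  N–H: 6 × 381 = 2286
  Σ(formed) = 2286 kJ
ΔH = Σ(broken) − Σ(formed) = 2269 − 2286 = −17 kJ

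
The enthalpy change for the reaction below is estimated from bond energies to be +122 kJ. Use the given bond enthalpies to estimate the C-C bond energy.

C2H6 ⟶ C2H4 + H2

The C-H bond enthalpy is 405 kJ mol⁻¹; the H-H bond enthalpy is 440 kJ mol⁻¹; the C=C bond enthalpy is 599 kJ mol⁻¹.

Let D be the C-C bond energy.
Σ(broken) = 1×D + 6×405 = 2430 + D
Σ(formed) = 4×405 + 1×599 + 1×440 = 2659
ΔH = Σ(broken) − Σ(formed) = (2430 + D) − (2659) = −229 + D
Setting this equal to +122 kJ gives D = 351 kJ/mol.

D(C-C) ≈ 351 kJ/mol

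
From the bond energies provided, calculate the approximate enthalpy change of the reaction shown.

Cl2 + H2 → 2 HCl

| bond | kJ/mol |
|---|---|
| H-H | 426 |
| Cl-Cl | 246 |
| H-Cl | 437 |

ΔH ≈ −202 kJ

Bonds broken (reactants):
  Cl-Cl: 1 × 246 = 246
  H-H: 1 × 426 = 426
  Σ(broken) = 672 kJ
Bonds formed (products):
  H-Cl: 2 × 437 = 874
  Σ(formed) = 874 kJ
ΔH = Σ(broken) − Σ(formed) = 672 − 874 = −202 kJ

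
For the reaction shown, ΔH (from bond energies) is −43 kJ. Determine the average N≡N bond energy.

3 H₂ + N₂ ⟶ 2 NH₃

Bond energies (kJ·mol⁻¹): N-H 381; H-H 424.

Let D be the N≡N bond energy.
Σ(broken) = 3×424 + 1×D = 1272 + D
Σ(formed) = 6×381 = 2286
ΔH = Σ(broken) − Σ(formed) = (1272 + D) − (2286) = −1014 + D
Setting this equal to −43 kJ gives D = 971 kJ/mol.

D(N≡N) ≈ 971 kJ/mol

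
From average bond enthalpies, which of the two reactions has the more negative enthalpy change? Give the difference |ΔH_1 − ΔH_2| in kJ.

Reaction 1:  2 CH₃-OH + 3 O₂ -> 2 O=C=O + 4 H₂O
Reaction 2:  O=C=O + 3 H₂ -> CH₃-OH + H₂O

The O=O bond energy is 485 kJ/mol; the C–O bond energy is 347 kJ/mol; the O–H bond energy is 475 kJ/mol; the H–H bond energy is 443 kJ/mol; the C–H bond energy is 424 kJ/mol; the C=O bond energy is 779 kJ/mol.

Reaction 1, by 1116 kJ

Reaction 1:
  Bonds broken (reactants):
    C–H: 6 × 424 = 2544
    C–O: 2 × 347 = 694
    O–H: 2 × 475 = 950
    O=O: 3 × 485 = 1455
    Σ(broken) = 5643 kJ
  Bonds formed (products):
    C=O: 4 × 779 = 3116
    O–H: 8 × 475 = 3800
    Σ(formed) = 6916 kJ
  ΔH_1 = 5643 − 6916 = −1273 kJ
Reaction 2:
  Bonds broken (reactants):
    C=O: 2 × 779 = 1558
    H–H: 3 × 443 = 1329
    Σ(broken) = 2887 kJ
  Bonds formed (products):
    C–H: 3 × 424 = 1272
    C–O: 1 × 347 = 347
    O–H: 3 × 475 = 1425
    Σ(formed) = 3044 kJ
  ΔH_2 = 2887 − 3044 = −157 kJ
ΔH_1 − ΔH_2 = −1116 kJ, so reaction 1 has the more negative ΔH; |ΔH_1 − ΔH_2| = 1116 kJ.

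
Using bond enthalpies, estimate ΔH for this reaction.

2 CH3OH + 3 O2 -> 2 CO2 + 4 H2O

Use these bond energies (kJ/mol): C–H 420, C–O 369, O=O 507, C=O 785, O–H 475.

ΔH ≈ −1211 kJ

Bonds broken (reactants):
  C–H: 6 × 420 = 2520
  C–O: 2 × 369 = 738
  O–H: 2 × 475 = 950
  O=O: 3 × 507 = 1521
  Σ(broken) = 5729 kJ
Bonds formed (products):
  C=O: 4 × 785 = 3140
  O–H: 8 × 475 = 3800
  Σ(formed) = 6940 kJ
ΔH = Σ(broken) − Σ(formed) = 5729 − 6940 = −1211 kJ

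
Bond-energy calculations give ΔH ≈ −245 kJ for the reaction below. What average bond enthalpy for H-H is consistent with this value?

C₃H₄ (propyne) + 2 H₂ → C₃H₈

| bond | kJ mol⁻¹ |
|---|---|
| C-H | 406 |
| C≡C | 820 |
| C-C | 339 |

Let D be the H-H bond energy.
Σ(broken) = 1×820 + 1×339 + 4×406 + 2×D = 2783 + 2D
Σ(formed) = 2×339 + 8×406 = 3926
ΔH = Σ(broken) − Σ(formed) = (2783 + 2D) − (3926) = −1143 + 2D
Setting this equal to −245 kJ gives 2D = 898, so D = 449 kJ/mol.

D(H-H) ≈ 449 kJ/mol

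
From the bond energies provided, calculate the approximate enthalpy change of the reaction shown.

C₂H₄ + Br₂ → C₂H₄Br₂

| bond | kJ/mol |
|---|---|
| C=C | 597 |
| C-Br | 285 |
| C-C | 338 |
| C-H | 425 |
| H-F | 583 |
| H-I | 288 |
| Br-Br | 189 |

ΔH ≈ −122 kJ

Bonds broken (reactants):
  Br-Br: 1 × 189 = 189
  C-H: 4 × 425 = 1700
  C=C: 1 × 597 = 597
  Σ(broken) = 2486 kJ
Bonds formed (products):
  C-Br: 2 × 285 = 570
  C-C: 1 × 338 = 338
  C-H: 4 × 425 = 1700
  Σ(formed) = 2608 kJ
ΔH = Σ(broken) − Σ(formed) = 2486 − 2608 = −122 kJ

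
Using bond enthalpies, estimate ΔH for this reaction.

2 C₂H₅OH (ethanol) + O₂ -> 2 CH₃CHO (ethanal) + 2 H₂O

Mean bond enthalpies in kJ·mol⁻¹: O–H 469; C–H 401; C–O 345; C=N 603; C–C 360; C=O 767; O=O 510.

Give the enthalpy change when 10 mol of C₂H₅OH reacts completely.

ΔH = −2350 kJ

Bonds broken (reactants):
  C–C: 2 × 360 = 720
  C–H: 10 × 401 = 4010
  C–O: 2 × 345 = 690
  O–H: 2 × 469 = 938
  O=O: 1 × 510 = 510
  Σ(broken) = 6868 kJ
Bonds formed (products):
  C–C: 2 × 360 = 720
  C–H: 8 × 401 = 3208
  C=O: 2 × 767 = 1534
  O–H: 4 × 469 = 1876
  Σ(formed) = 7338 kJ
ΔH = Σ(broken) − Σ(formed) = 6868 − 7338 = −470 kJ
For 5× the reaction as written: 5 × (−470) = −2350 kJ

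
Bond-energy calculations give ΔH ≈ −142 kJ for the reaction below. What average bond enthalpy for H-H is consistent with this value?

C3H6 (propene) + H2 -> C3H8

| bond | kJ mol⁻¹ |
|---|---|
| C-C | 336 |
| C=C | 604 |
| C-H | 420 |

D(H-H) ≈ 430 kJ/mol

Let D be the H-H bond energy.
Σ(broken) = 1×336 + 6×420 + 1×604 + 1×D = 3460 + D
Σ(formed) = 2×336 + 8×420 = 4032
ΔH = Σ(broken) − Σ(formed) = (3460 + D) − (4032) = −572 + D
Setting this equal to −142 kJ gives D = 430 kJ/mol.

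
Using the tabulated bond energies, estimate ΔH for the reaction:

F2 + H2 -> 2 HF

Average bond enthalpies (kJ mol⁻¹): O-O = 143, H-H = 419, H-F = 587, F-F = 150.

Bonds broken (reactants):
  F-F: 1 × 150 = 150
  H-H: 1 × 419 = 419
  Σ(broken) = 569 kJ
Bonds formed (products):
  H-F: 2 × 587 = 1174
  Σ(formed) = 1174 kJ
ΔH = Σ(broken) − Σ(formed) = 569 − 1174 = −605 kJ

ΔH ≈ −605 kJ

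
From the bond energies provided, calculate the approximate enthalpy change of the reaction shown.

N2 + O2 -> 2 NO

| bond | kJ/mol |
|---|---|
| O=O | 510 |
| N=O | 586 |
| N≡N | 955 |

ΔH ≈ +293 kJ

Bonds broken (reactants):
  N≡N: 1 × 955 = 955
  O=O: 1 × 510 = 510
  Σ(broken) = 1465 kJ
Bonds formed (products):
  N=O: 2 × 586 = 1172
  Σ(formed) = 1172 kJ
ΔH = Σ(broken) − Σ(formed) = 1465 − 1172 = +293 kJ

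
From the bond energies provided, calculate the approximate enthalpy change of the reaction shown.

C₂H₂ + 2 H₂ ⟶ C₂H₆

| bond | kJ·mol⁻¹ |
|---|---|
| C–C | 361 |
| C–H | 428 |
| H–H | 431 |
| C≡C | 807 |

ΔH ≈ −404 kJ

Bonds broken (reactants):
  C≡C: 1 × 807 = 807
  C–H: 2 × 428 = 856
  H–H: 2 × 431 = 862
  Σ(broken) = 2525 kJ
Bonds formed (products):
  C–C: 1 × 361 = 361
  C–H: 6 × 428 = 2568
  Σ(formed) = 2929 kJ
ΔH = Σ(broken) − Σ(formed) = 2525 − 2929 = −404 kJ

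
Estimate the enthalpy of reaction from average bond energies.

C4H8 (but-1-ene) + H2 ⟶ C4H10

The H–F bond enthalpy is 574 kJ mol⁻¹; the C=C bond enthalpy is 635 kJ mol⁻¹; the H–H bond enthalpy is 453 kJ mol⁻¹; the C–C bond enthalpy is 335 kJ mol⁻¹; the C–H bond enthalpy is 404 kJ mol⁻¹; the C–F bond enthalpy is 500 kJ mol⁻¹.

Bonds broken (reactants):
  C–C: 2 × 335 = 670
  C–H: 8 × 404 = 3232
  C=C: 1 × 635 = 635
  H–H: 1 × 453 = 453
  Σ(broken) = 4990 kJ
Bonds formed (products):
  C–C: 3 × 335 = 1005
  C–H: 10 × 404 = 4040
  Σ(formed) = 5045 kJ
ΔH = Σ(broken) − Σ(formed) = 4990 − 5045 = −55 kJ

ΔH ≈ −55 kJ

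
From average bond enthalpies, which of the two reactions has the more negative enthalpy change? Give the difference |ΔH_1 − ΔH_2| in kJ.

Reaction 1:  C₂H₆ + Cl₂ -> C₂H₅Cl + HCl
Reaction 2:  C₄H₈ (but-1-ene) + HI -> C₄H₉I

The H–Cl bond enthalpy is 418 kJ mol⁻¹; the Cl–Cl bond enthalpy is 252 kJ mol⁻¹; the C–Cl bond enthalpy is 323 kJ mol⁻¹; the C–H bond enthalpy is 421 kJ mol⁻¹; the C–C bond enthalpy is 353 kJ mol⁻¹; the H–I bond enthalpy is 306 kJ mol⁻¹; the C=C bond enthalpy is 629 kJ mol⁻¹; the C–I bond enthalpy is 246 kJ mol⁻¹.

Reaction 2, by 17 kJ

Reaction 1:
  Bonds broken (reactants):
    C–C: 1 × 353 = 353
    C–H: 6 × 421 = 2526
    Cl–Cl: 1 × 252 = 252
    Σ(broken) = 3131 kJ
  Bonds formed (products):
    C–C: 1 × 353 = 353
    C–Cl: 1 × 323 = 323
    C–H: 5 × 421 = 2105
    H–Cl: 1 × 418 = 418
    Σ(formed) = 3199 kJ
  ΔH_1 = 3131 − 3199 = −68 kJ
Reaction 2:
  Bonds broken (reactants):
    C–C: 2 × 353 = 706
    C–H: 8 × 421 = 3368
    C=C: 1 × 629 = 629
    H–I: 1 × 306 = 306
    Σ(broken) = 5009 kJ
  Bonds formed (products):
    C–C: 3 × 353 = 1059
    C–H: 9 × 421 = 3789
    C–I: 1 × 246 = 246
    Σ(formed) = 5094 kJ
  ΔH_2 = 5009 − 5094 = −85 kJ
ΔH_1 − ΔH_2 = +17 kJ, so reaction 2 has the more negative ΔH; |ΔH_1 − ΔH_2| = 17 kJ.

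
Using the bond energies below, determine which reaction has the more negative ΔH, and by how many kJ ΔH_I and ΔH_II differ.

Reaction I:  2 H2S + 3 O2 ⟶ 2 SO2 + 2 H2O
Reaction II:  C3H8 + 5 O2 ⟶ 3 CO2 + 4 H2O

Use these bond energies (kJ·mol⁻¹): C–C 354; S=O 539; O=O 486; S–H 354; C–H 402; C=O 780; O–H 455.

Reaction II, by 864 kJ

Reaction I:
  Bonds broken (reactants):
    O=O: 3 × 486 = 1458
    S–H: 4 × 354 = 1416
    Σ(broken) = 2874 kJ
  Bonds formed (products):
    O–H: 4 × 455 = 1820
    S=O: 4 × 539 = 2156
    Σ(formed) = 3976 kJ
  ΔH_I = 2874 − 3976 = −1102 kJ
Reaction II:
  Bonds broken (reactants):
    C–C: 2 × 354 = 708
    C–H: 8 × 402 = 3216
    O=O: 5 × 486 = 2430
    Σ(broken) = 6354 kJ
  Bonds formed (products):
    C=O: 6 × 780 = 4680
    O–H: 8 × 455 = 3640
    Σ(formed) = 8320 kJ
  ΔH_II = 6354 − 8320 = −1966 kJ
ΔH_I − ΔH_II = +864 kJ, so reaction II has the more negative ΔH; |ΔH_I − ΔH_II| = 864 kJ.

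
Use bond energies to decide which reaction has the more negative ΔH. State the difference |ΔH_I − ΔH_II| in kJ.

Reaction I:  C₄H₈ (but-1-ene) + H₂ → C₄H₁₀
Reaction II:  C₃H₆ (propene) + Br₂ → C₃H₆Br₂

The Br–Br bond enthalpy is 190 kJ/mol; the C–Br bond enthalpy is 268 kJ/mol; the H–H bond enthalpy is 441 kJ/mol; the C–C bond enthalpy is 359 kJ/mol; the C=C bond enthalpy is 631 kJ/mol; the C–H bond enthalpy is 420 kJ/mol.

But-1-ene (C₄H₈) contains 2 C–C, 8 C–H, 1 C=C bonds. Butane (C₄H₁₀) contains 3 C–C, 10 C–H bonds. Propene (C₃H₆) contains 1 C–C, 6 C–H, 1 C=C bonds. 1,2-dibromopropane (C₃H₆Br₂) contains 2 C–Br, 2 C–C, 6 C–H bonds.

Reaction I, by 53 kJ

Reaction I:
  Bonds broken (reactants):
    C–C: 2 × 359 = 718
    C–H: 8 × 420 = 3360
    C=C: 1 × 631 = 631
    H–H: 1 × 441 = 441
    Σ(broken) = 5150 kJ
  Bonds formed (products):
    C–C: 3 × 359 = 1077
    C–H: 10 × 420 = 4200
    Σ(formed) = 5277 kJ
  ΔH_I = 5150 − 5277 = −127 kJ
Reaction II:
  Bonds broken (reactants):
    Br–Br: 1 × 190 = 190
    C–C: 1 × 359 = 359
    C–H: 6 × 420 = 2520
    C=C: 1 × 631 = 631
    Σ(broken) = 3700 kJ
  Bonds formed (products):
    C–Br: 2 × 268 = 536
    C–C: 2 × 359 = 718
    C–H: 6 × 420 = 2520
    Σ(formed) = 3774 kJ
  ΔH_II = 3700 − 3774 = −74 kJ
ΔH_I − ΔH_II = −53 kJ, so reaction I has the more negative ΔH; |ΔH_I − ΔH_II| = 53 kJ.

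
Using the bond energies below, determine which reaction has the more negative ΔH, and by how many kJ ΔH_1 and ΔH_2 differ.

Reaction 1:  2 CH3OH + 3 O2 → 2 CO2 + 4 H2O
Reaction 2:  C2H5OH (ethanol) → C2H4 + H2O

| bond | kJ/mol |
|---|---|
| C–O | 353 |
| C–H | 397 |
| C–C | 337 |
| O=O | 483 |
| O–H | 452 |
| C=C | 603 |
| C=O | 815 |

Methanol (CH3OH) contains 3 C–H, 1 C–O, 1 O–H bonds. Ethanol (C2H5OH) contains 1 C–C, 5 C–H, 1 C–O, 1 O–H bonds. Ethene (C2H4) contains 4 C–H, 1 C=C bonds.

Reaction 1:
  Bonds broken (reactants):
    C–H: 6 × 397 = 2382
    C–O: 2 × 353 = 706
    O–H: 2 × 452 = 904
    O=O: 3 × 483 = 1449
    Σ(broken) = 5441 kJ
  Bonds formed (products):
    C=O: 4 × 815 = 3260
    O–H: 8 × 452 = 3616
    Σ(formed) = 6876 kJ
  ΔH_1 = 5441 − 6876 = −1435 kJ
Reaction 2:
  Bonds broken (reactants):
    C–C: 1 × 337 = 337
    C–H: 5 × 397 = 1985
    C–O: 1 × 353 = 353
    O–H: 1 × 452 = 452
    Σ(broken) = 3127 kJ
  Bonds formed (products):
    C–H: 4 × 397 = 1588
    C=C: 1 × 603 = 603
    O–H: 2 × 452 = 904
    Σ(formed) = 3095 kJ
  ΔH_2 = 3127 − 3095 = +32 kJ
ΔH_1 − ΔH_2 = −1467 kJ, so reaction 1 has the more negative ΔH; |ΔH_1 − ΔH_2| = 1467 kJ.

Reaction 1, by 1467 kJ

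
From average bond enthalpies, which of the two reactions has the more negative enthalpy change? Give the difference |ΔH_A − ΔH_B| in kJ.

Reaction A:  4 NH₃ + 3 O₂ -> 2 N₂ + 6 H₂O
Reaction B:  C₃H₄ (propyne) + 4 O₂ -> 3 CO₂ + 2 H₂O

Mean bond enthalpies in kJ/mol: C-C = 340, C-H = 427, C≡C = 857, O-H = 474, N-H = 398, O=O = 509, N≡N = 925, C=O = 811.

Reaction B, by 586 kJ

Reaction A:
  Bonds broken (reactants):
    N-H: 12 × 398 = 4776
    O=O: 3 × 509 = 1527
    Σ(broken) = 6303 kJ
  Bonds formed (products):
    N≡N: 2 × 925 = 1850
    O-H: 12 × 474 = 5688
    Σ(formed) = 7538 kJ
  ΔH_A = 6303 − 7538 = −1235 kJ
Reaction B:
  Bonds broken (reactants):
    C≡C: 1 × 857 = 857
    C-C: 1 × 340 = 340
    C-H: 4 × 427 = 1708
    O=O: 4 × 509 = 2036
    Σ(broken) = 4941 kJ
  Bonds formed (products):
    C=O: 6 × 811 = 4866
    O-H: 4 × 474 = 1896
    Σ(formed) = 6762 kJ
  ΔH_B = 4941 − 6762 = −1821 kJ
ΔH_A − ΔH_B = +586 kJ, so reaction B has the more negative ΔH; |ΔH_A − ΔH_B| = 586 kJ.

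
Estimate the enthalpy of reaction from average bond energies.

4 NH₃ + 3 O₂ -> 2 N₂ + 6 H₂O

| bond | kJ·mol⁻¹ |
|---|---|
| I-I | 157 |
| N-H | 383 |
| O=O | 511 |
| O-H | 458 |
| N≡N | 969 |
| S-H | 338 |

Bonds broken (reactants):
  N-H: 12 × 383 = 4596
  O=O: 3 × 511 = 1533
  Σ(broken) = 6129 kJ
Bonds formed (products):
  N≡N: 2 × 969 = 1938
  O-H: 12 × 458 = 5496
  Σ(formed) = 7434 kJ
ΔH = Σ(broken) − Σ(formed) = 6129 − 7434 = −1305 kJ

ΔH ≈ −1305 kJ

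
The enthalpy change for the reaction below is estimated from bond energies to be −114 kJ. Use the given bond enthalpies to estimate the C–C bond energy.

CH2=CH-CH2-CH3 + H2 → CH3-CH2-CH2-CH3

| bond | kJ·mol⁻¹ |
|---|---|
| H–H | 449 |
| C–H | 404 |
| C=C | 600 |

Let D be the C–C bond energy.
Σ(broken) = 2×D + 8×404 + 1×600 + 1×449 = 4281 + 2D
Σ(formed) = 3×D + 10×404 = 4040 + 3D
ΔH = Σ(broken) − Σ(formed) = (4281 + 2D) − (4040 + 3D) = +241 − D
Setting this equal to −114 kJ gives D = 355 kJ/mol.

D(C–C) ≈ 355 kJ/mol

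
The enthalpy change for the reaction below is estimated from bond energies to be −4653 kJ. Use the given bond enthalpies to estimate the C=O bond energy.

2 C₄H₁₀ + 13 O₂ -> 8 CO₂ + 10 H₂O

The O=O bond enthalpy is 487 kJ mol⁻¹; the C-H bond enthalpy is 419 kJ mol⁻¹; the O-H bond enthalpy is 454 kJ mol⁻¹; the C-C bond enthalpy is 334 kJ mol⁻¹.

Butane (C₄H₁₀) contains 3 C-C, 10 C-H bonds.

D(C=O) ≈ 768 kJ/mol

Let D be the C=O bond energy.
Σ(broken) = 6×334 + 20×419 + 13×487 = 16715
Σ(formed) = 16×D + 20×454 = 9080 + 16D
ΔH = Σ(broken) − Σ(formed) = (16715) − (9080 + 16D) = +7635 − 16D
Setting this equal to −4653 kJ gives 16D = 12288, so D = 768 kJ/mol.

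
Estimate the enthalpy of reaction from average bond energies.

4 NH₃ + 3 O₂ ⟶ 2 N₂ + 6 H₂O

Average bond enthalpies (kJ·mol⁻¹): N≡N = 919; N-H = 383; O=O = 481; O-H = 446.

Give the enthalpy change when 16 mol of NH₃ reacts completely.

ΔH = −4604 kJ

Bonds broken (reactants):
  N-H: 12 × 383 = 4596
  O=O: 3 × 481 = 1443
  Σ(broken) = 6039 kJ
Bonds formed (products):
  N≡N: 2 × 919 = 1838
  O-H: 12 × 446 = 5352
  Σ(formed) = 7190 kJ
ΔH = Σ(broken) − Σ(formed) = 6039 − 7190 = −1151 kJ
For 4× the reaction as written: 4 × (−1151) = −4604 kJ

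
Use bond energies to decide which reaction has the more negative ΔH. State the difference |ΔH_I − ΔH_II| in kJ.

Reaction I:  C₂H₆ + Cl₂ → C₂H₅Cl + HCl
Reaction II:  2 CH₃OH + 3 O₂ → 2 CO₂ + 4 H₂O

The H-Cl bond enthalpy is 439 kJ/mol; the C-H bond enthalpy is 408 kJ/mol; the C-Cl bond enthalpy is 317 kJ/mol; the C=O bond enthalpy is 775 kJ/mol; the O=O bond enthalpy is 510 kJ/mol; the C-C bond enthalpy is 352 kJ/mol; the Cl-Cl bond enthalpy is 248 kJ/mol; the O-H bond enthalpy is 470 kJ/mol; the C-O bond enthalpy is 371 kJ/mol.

Reaction II, by 1100 kJ

Reaction I:
  Bonds broken (reactants):
    C-C: 1 × 352 = 352
    C-H: 6 × 408 = 2448
    Cl-Cl: 1 × 248 = 248
    Σ(broken) = 3048 kJ
  Bonds formed (products):
    C-C: 1 × 352 = 352
    C-Cl: 1 × 317 = 317
    C-H: 5 × 408 = 2040
    H-Cl: 1 × 439 = 439
    Σ(formed) = 3148 kJ
  ΔH_I = 3048 − 3148 = −100 kJ
Reaction II:
  Bonds broken (reactants):
    C-H: 6 × 408 = 2448
    C-O: 2 × 371 = 742
    O-H: 2 × 470 = 940
    O=O: 3 × 510 = 1530
    Σ(broken) = 5660 kJ
  Bonds formed (products):
    C=O: 4 × 775 = 3100
    O-H: 8 × 470 = 3760
    Σ(formed) = 6860 kJ
  ΔH_II = 5660 − 6860 = −1200 kJ
ΔH_I − ΔH_II = +1100 kJ, so reaction II has the more negative ΔH; |ΔH_I − ΔH_II| = 1100 kJ.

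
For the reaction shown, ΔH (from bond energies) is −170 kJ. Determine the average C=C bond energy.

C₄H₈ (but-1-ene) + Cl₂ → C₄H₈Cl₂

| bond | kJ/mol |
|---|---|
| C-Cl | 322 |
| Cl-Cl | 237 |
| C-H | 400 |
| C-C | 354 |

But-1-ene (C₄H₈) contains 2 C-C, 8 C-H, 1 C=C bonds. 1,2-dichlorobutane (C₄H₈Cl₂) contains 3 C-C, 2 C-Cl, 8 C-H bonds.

Let D be the C=C bond energy.
Σ(broken) = 2×354 + 8×400 + 1×D + 1×237 = 4145 + D
Σ(formed) = 3×354 + 2×322 + 8×400 = 4906
ΔH = Σ(broken) − Σ(formed) = (4145 + D) − (4906) = −761 + D
Setting this equal to −170 kJ gives D = 591 kJ/mol.

D(C=C) ≈ 591 kJ/mol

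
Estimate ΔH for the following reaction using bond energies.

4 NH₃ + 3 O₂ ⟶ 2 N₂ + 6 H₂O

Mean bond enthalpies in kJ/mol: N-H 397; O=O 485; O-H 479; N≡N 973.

ΔH ≈ −1475 kJ

Bonds broken (reactants):
  N-H: 12 × 397 = 4764
  O=O: 3 × 485 = 1455
  Σ(broken) = 6219 kJ
Bonds formed (products):
  N≡N: 2 × 973 = 1946
  O-H: 12 × 479 = 5748
  Σ(formed) = 7694 kJ
ΔH = Σ(broken) − Σ(formed) = 6219 − 7694 = −1475 kJ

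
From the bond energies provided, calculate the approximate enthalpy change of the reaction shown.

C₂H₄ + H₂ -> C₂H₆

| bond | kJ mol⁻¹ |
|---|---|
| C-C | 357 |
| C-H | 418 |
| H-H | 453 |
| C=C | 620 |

Bonds broken (reactants):
  C-H: 4 × 418 = 1672
  C=C: 1 × 620 = 620
  H-H: 1 × 453 = 453
  Σ(broken) = 2745 kJ
Bonds formed (products):
  C-C: 1 × 357 = 357
  C-H: 6 × 418 = 2508
  Σ(formed) = 2865 kJ
ΔH = Σ(broken) − Σ(formed) = 2745 − 2865 = −120 kJ

ΔH ≈ −120 kJ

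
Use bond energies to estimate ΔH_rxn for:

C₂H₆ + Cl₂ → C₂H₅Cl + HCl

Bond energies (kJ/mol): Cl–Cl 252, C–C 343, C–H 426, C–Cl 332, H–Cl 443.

Bonds broken (reactants):
  C–C: 1 × 343 = 343
  C–H: 6 × 426 = 2556
  Cl–Cl: 1 × 252 = 252
  Σ(broken) = 3151 kJ
Bonds formed (products):
  C–C: 1 × 343 = 343
  C–Cl: 1 × 332 = 332
  C–H: 5 × 426 = 2130
  H–Cl: 1 × 443 = 443
  Σ(formed) = 3248 kJ
ΔH = Σ(broken) − Σ(formed) = 3151 − 3248 = −97 kJ

ΔH ≈ −97 kJ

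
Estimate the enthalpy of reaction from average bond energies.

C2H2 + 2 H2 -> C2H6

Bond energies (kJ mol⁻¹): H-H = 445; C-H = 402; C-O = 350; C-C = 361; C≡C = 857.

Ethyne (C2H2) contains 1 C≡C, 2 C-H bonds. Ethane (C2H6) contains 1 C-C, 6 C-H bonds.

Bonds broken (reactants):
  C≡C: 1 × 857 = 857
  C-H: 2 × 402 = 804
  H-H: 2 × 445 = 890
  Σ(broken) = 2551 kJ
Bonds formed (products):
  C-C: 1 × 361 = 361
  C-H: 6 × 402 = 2412
  Σ(formed) = 2773 kJ
ΔH = Σ(broken) − Σ(formed) = 2551 − 2773 = −222 kJ

ΔH ≈ −222 kJ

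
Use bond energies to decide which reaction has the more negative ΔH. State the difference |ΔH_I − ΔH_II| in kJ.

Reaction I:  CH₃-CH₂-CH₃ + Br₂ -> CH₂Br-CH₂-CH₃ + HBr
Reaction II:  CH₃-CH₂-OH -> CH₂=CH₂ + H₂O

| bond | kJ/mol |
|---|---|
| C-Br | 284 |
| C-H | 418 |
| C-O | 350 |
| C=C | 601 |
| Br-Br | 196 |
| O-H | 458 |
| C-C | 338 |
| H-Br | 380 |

Reaction I:
  Bonds broken (reactants):
    Br-Br: 1 × 196 = 196
    C-C: 2 × 338 = 676
    C-H: 8 × 418 = 3344
    Σ(broken) = 4216 kJ
  Bonds formed (products):
    C-Br: 1 × 284 = 284
    C-C: 2 × 338 = 676
    C-H: 7 × 418 = 2926
    H-Br: 1 × 380 = 380
    Σ(formed) = 4266 kJ
  ΔH_I = 4216 − 4266 = −50 kJ
Reaction II:
  Bonds broken (reactants):
    C-C: 1 × 338 = 338
    C-H: 5 × 418 = 2090
    C-O: 1 × 350 = 350
    O-H: 1 × 458 = 458
    Σ(broken) = 3236 kJ
  Bonds formed (products):
    C-H: 4 × 418 = 1672
    C=C: 1 × 601 = 601
    O-H: 2 × 458 = 916
    Σ(formed) = 3189 kJ
  ΔH_II = 3236 − 3189 = +47 kJ
ΔH_I − ΔH_II = −97 kJ, so reaction I has the more negative ΔH; |ΔH_I − ΔH_II| = 97 kJ.

Reaction I, by 97 kJ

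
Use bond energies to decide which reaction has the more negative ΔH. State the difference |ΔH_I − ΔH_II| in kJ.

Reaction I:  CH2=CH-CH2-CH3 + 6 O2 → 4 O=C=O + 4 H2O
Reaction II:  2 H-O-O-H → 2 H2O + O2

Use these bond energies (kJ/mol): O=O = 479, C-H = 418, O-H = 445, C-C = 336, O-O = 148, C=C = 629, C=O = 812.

Reaction I, by 2354 kJ

Reaction I:
  Bonds broken (reactants):
    C-C: 2 × 336 = 672
    C-H: 8 × 418 = 3344
    C=C: 1 × 629 = 629
    O=O: 6 × 479 = 2874
    Σ(broken) = 7519 kJ
  Bonds formed (products):
    C=O: 8 × 812 = 6496
    O-H: 8 × 445 = 3560
    Σ(formed) = 10056 kJ
  ΔH_I = 7519 − 10056 = −2537 kJ
Reaction II:
  Bonds broken (reactants):
    O-H: 4 × 445 = 1780
    O-O: 2 × 148 = 296
    Σ(broken) = 2076 kJ
  Bonds formed (products):
    O-H: 4 × 445 = 1780
    O=O: 1 × 479 = 479
    Σ(formed) = 2259 kJ
  ΔH_II = 2076 − 2259 = −183 kJ
ΔH_I − ΔH_II = −2354 kJ, so reaction I has the more negative ΔH; |ΔH_I − ΔH_II| = 2354 kJ.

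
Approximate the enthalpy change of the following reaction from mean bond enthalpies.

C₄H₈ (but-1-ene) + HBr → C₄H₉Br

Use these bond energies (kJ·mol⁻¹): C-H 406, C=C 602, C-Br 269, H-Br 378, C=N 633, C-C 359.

ΔH ≈ −54 kJ

Bonds broken (reactants):
  C-C: 2 × 359 = 718
  C-H: 8 × 406 = 3248
  C=C: 1 × 602 = 602
  H-Br: 1 × 378 = 378
  Σ(broken) = 4946 kJ
Bonds formed (products):
  C-Br: 1 × 269 = 269
  C-C: 3 × 359 = 1077
  C-H: 9 × 406 = 3654
  Σ(formed) = 5000 kJ
ΔH = Σ(broken) − Σ(formed) = 4946 − 5000 = −54 kJ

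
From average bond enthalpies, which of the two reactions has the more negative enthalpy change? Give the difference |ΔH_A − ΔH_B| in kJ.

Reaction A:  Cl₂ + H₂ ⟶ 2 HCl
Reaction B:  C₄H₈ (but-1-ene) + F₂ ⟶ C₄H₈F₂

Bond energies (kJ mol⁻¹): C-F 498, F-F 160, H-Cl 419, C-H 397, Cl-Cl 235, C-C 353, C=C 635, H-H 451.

Reaction A:
  Bonds broken (reactants):
    Cl-Cl: 1 × 235 = 235
    H-H: 1 × 451 = 451
    Σ(broken) = 686 kJ
  Bonds formed (products):
    H-Cl: 2 × 419 = 838
    Σ(formed) = 838 kJ
  ΔH_A = 686 − 838 = −152 kJ
Reaction B:
  Bonds broken (reactants):
    C-C: 2 × 353 = 706
    C-H: 8 × 397 = 3176
    C=C: 1 × 635 = 635
    F-F: 1 × 160 = 160
    Σ(broken) = 4677 kJ
  Bonds formed (products):
    C-C: 3 × 353 = 1059
    C-F: 2 × 498 = 996
    C-H: 8 × 397 = 3176
    Σ(formed) = 5231 kJ
  ΔH_B = 4677 − 5231 = −554 kJ
ΔH_A − ΔH_B = +402 kJ, so reaction B has the more negative ΔH; |ΔH_A − ΔH_B| = 402 kJ.

Reaction B, by 402 kJ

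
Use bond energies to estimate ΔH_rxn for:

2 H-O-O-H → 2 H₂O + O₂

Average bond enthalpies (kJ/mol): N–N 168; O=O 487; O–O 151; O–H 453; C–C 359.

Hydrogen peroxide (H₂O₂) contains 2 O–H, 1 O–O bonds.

Bonds broken (reactants):
  O–H: 4 × 453 = 1812
  O–O: 2 × 151 = 302
  Σ(broken) = 2114 kJ
Bonds formed (products):
  O–H: 4 × 453 = 1812
  O=O: 1 × 487 = 487
  Σ(formed) = 2299 kJ
ΔH = Σ(broken) − Σ(formed) = 2114 − 2299 = −185 kJ

ΔH ≈ −185 kJ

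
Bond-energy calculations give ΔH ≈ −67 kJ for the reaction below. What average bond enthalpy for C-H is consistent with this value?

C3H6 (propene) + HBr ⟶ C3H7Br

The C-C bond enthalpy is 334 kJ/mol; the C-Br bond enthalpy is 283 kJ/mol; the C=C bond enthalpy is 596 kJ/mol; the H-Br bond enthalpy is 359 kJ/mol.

Let D be the C-H bond energy.
Σ(broken) = 1×334 + 6×D + 1×596 + 1×359 = 1289 + 6D
Σ(formed) = 1×283 + 2×334 + 7×D = 951 + 7D
ΔH = Σ(broken) − Σ(formed) = (1289 + 6D) − (951 + 7D) = +338 − D
Setting this equal to −67 kJ gives D = 405 kJ/mol.

D(C-H) ≈ 405 kJ/mol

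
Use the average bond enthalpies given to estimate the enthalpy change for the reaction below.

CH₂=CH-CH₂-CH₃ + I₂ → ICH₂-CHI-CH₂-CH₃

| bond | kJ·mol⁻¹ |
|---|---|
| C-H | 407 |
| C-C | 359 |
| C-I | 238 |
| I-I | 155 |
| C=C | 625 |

Bonds broken (reactants):
  C-C: 2 × 359 = 718
  C-H: 8 × 407 = 3256
  C=C: 1 × 625 = 625
  I-I: 1 × 155 = 155
  Σ(broken) = 4754 kJ
Bonds formed (products):
  C-C: 3 × 359 = 1077
  C-H: 8 × 407 = 3256
  C-I: 2 × 238 = 476
  Σ(formed) = 4809 kJ
ΔH = Σ(broken) − Σ(formed) = 4754 − 4809 = −55 kJ

ΔH ≈ −55 kJ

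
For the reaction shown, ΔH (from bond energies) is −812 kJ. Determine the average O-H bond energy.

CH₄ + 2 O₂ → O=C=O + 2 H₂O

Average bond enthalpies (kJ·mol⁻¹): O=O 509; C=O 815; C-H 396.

Let D be the O-H bond energy.
Σ(broken) = 4×396 + 2×509 = 2602
Σ(formed) = 2×815 + 4×D = 1630 + 4D
ΔH = Σ(broken) − Σ(formed) = (2602) − (1630 + 4D) = +972 − 4D
Setting this equal to −812 kJ gives 4D = 1784, so D = 446 kJ/mol.

D(O-H) ≈ 446 kJ/mol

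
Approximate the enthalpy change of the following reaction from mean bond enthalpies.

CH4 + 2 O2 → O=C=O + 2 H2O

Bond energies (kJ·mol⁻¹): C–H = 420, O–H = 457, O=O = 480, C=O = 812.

Bonds broken (reactants):
  C–H: 4 × 420 = 1680
  O=O: 2 × 480 = 960
  Σ(broken) = 2640 kJ
Bonds formed (products):
  C=O: 2 × 812 = 1624
  O–H: 4 × 457 = 1828
  Σ(formed) = 3452 kJ
ΔH = Σ(broken) − Σ(formed) = 2640 − 3452 = −812 kJ

ΔH ≈ −812 kJ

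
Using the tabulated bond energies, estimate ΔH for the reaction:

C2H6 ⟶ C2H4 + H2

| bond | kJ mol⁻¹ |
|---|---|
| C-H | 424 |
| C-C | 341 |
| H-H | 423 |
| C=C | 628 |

Bonds broken (reactants):
  C-C: 1 × 341 = 341
  C-H: 6 × 424 = 2544
  Σ(broken) = 2885 kJ
Bonds formed (products):
  C-H: 4 × 424 = 1696
  C=C: 1 × 628 = 628
  H-H: 1 × 423 = 423
  Σ(formed) = 2747 kJ
ΔH = Σ(broken) − Σ(formed) = 2885 − 2747 = +138 kJ

ΔH ≈ +138 kJ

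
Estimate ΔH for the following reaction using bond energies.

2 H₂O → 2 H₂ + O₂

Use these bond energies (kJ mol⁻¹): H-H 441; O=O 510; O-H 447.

ΔH ≈ +396 kJ

Bonds broken (reactants):
  O-H: 4 × 447 = 1788
  Σ(broken) = 1788 kJ
Bonds formed (products):
  H-H: 2 × 441 = 882
  O=O: 1 × 510 = 510
  Σ(formed) = 1392 kJ
ΔH = Σ(broken) − Σ(formed) = 1788 − 1392 = +396 kJ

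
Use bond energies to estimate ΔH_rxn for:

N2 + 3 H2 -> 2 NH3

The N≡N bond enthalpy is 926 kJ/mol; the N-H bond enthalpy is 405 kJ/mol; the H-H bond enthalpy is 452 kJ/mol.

Bonds broken (reactants):
  H-H: 3 × 452 = 1356
  N≡N: 1 × 926 = 926
  Σ(broken) = 2282 kJ
Bonds formed (products):
  N-H: 6 × 405 = 2430
  Σ(formed) = 2430 kJ
ΔH = Σ(broken) − Σ(formed) = 2282 − 2430 = −148 kJ

ΔH ≈ −148 kJ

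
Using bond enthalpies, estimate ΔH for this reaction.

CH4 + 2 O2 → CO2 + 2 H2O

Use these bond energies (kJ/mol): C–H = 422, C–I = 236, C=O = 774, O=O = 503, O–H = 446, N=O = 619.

ΔH ≈ −638 kJ

Bonds broken (reactants):
  C–H: 4 × 422 = 1688
  O=O: 2 × 503 = 1006
  Σ(broken) = 2694 kJ
Bonds formed (products):
  C=O: 2 × 774 = 1548
  O–H: 4 × 446 = 1784
  Σ(formed) = 3332 kJ
ΔH = Σ(broken) − Σ(formed) = 2694 − 3332 = −638 kJ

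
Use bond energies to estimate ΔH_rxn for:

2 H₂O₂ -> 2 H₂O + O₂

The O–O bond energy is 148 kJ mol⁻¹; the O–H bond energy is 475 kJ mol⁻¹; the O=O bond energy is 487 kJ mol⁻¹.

Bonds broken (reactants):
  O–H: 4 × 475 = 1900
  O–O: 2 × 148 = 296
  Σ(broken) = 2196 kJ
Bonds formed (products):
  O–H: 4 × 475 = 1900
  O=O: 1 × 487 = 487
  Σ(formed) = 2387 kJ
ΔH = Σ(broken) − Σ(formed) = 2196 − 2387 = −191 kJ

ΔH ≈ −191 kJ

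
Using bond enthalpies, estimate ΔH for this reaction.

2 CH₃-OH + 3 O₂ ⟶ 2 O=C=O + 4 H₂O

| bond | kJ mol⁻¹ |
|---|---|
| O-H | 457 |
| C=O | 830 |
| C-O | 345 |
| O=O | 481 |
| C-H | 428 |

Bonds broken (reactants):
  C-H: 6 × 428 = 2568
  C-O: 2 × 345 = 690
  O-H: 2 × 457 = 914
  O=O: 3 × 481 = 1443
  Σ(broken) = 5615 kJ
Bonds formed (products):
  C=O: 4 × 830 = 3320
  O-H: 8 × 457 = 3656
  Σ(formed) = 6976 kJ
ΔH = Σ(broken) − Σ(formed) = 5615 − 6976 = −1361 kJ

ΔH ≈ −1361 kJ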